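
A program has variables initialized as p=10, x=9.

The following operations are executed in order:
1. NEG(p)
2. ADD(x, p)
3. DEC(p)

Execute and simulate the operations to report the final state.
{p: -11, x: -1}

Step-by-step execution:
Initial: p=10, x=9
After step 1 (NEG(p)): p=-10, x=9
After step 2 (ADD(x, p)): p=-10, x=-1
After step 3 (DEC(p)): p=-11, x=-1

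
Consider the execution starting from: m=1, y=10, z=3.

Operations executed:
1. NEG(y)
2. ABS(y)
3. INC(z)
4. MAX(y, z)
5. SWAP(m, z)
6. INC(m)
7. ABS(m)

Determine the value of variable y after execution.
y = 10

Tracing execution:
Step 1: NEG(y) → y = -10
Step 2: ABS(y) → y = 10
Step 3: INC(z) → y = 10
Step 4: MAX(y, z) → y = 10
Step 5: SWAP(m, z) → y = 10
Step 6: INC(m) → y = 10
Step 7: ABS(m) → y = 10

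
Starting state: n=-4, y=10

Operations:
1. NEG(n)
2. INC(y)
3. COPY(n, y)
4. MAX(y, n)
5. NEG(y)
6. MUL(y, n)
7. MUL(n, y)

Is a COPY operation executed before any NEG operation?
No

First COPY: step 3
First NEG: step 1
Since 3 > 1, NEG comes first.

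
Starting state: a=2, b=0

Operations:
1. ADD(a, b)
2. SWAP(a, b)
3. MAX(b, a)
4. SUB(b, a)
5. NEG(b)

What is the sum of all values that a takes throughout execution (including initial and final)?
4

Values of a at each step:
Initial: a = 2
After step 1: a = 2
After step 2: a = 0
After step 3: a = 0
After step 4: a = 0
After step 5: a = 0
Sum = 2 + 2 + 0 + 0 + 0 + 0 = 4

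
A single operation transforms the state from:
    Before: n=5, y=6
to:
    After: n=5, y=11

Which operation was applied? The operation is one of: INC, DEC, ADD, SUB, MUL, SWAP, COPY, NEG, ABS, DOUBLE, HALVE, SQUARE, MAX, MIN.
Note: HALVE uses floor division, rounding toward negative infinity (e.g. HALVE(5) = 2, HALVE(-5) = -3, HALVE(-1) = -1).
ADD(y, n)

Analyzing the change:
Before: n=5, y=6
After: n=5, y=11
Variable y changed from 6 to 11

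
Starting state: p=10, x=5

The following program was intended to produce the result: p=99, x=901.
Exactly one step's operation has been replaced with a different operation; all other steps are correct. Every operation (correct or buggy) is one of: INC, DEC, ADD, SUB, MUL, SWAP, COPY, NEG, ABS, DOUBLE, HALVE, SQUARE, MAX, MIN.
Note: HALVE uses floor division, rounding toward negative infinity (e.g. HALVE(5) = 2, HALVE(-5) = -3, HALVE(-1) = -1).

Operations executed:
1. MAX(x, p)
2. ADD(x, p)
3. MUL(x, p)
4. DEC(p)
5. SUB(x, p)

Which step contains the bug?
Step 2

Trace with buggy code:
Initial: p=10, x=5
After step 1: p=10, x=10
After step 2: p=10, x=20
After step 3: p=10, x=200
After step 4: p=9, x=200
After step 5: p=9, x=191
Actual final p=9, x=191 ≠ expected p=99, x=901.
Step 2 is the only position where a single-operation replacement can produce the expected result.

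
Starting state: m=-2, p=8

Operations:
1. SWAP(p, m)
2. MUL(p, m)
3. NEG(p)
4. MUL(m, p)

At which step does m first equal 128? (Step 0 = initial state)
Step 4

Tracing m:
Initial: m = -2
After step 1: m = 8
After step 2: m = 8
After step 3: m = 8
After step 4: m = 128 ← first occurrence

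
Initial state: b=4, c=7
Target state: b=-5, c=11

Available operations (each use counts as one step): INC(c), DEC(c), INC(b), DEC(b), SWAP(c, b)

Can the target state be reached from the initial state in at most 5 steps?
No

The target state cannot be reached within 5 steps.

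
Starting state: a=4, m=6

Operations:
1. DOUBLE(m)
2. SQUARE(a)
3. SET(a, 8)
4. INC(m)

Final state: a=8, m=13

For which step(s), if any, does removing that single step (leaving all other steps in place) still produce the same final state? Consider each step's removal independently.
Step(s) 2

Testing removal of each single step:
Without step 1: final = a=8, m=7 (different)
Without step 2: final = a=8, m=13 (same)
Without step 3: final = a=16, m=13 (different)
Without step 4: final = a=8, m=12 (different)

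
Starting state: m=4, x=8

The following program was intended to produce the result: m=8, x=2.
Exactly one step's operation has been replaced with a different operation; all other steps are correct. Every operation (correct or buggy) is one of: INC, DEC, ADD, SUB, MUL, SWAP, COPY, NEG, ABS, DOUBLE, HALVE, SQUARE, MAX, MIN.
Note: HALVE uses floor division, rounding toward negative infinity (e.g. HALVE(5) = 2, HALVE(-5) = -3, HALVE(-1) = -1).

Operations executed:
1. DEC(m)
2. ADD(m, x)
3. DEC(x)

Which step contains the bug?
Step 2

Trace with buggy code:
Initial: m=4, x=8
After step 1: m=3, x=8
After step 2: m=11, x=8
After step 3: m=11, x=7
Actual final m=11, x=7 ≠ expected m=8, x=2.
Step 2 is the only position where a single-operation replacement can produce the expected result.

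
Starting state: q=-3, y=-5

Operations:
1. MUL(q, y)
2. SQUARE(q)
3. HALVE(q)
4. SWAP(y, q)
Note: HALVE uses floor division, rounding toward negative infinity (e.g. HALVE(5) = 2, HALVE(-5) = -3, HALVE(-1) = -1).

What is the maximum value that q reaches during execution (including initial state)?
225

Values of q at each step:
Initial: q = -3
After step 1: q = 15
After step 2: q = 225 ← maximum
After step 3: q = 112
After step 4: q = -5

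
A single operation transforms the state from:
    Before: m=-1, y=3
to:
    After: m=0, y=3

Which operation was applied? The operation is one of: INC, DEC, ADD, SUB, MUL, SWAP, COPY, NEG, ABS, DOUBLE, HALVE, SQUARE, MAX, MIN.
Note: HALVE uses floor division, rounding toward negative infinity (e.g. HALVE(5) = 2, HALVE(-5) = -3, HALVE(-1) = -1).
INC(m)

Analyzing the change:
Before: m=-1, y=3
After: m=0, y=3
Variable m changed from -1 to 0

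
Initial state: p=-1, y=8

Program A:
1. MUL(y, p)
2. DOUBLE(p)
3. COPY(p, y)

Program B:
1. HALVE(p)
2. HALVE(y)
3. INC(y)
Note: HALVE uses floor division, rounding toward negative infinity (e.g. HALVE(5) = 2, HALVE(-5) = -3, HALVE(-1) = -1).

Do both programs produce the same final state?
No

Program A final state: p=-8, y=-8
Program B final state: p=-1, y=5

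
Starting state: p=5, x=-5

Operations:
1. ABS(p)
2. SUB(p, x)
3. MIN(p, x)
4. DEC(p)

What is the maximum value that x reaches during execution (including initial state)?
-5

Values of x at each step:
Initial: x = -5 ← maximum
After step 1: x = -5
After step 2: x = -5
After step 3: x = -5
After step 4: x = -5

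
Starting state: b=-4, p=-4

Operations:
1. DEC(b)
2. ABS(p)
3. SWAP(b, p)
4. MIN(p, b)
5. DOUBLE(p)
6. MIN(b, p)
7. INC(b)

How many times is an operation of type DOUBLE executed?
1

Counting DOUBLE operations:
Step 5: DOUBLE(p) ← DOUBLE
Total: 1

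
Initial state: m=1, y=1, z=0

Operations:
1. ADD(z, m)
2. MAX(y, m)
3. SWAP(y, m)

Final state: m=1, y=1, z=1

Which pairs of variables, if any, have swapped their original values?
None

Comparing initial and final values:
y: 1 → 1
z: 0 → 1
m: 1 → 1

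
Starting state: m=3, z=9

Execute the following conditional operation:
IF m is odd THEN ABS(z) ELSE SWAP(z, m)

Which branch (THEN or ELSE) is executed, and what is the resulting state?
Branch: THEN, Final state: m=3, z=9

Evaluating condition: m is odd
Condition is True, so THEN branch executes
After ABS(z): m=3, z=9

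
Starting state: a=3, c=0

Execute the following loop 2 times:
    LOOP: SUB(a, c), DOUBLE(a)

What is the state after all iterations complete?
a=12, c=0

Iteration trace:
Start: a=3, c=0
After iteration 1: a=6, c=0
After iteration 2: a=12, c=0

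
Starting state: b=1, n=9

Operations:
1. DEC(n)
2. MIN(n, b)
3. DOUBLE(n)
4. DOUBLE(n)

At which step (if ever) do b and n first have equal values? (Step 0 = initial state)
Step 2

b and n first become equal after step 2.

Comparing values at each step:
Initial: b=1, n=9
After step 1: b=1, n=8
After step 2: b=1, n=1 ← equal!
After step 3: b=1, n=2
After step 4: b=1, n=4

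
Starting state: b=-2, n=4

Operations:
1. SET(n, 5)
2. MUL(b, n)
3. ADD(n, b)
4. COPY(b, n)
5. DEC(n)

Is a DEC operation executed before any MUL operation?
No

First DEC: step 5
First MUL: step 2
Since 5 > 2, MUL comes first.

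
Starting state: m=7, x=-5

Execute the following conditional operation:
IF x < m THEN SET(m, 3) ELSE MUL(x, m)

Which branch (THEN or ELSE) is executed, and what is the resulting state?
Branch: THEN, Final state: m=3, x=-5

Evaluating condition: x < m
x = -5, m = 7
Condition is True, so THEN branch executes
After SET(m, 3): m=3, x=-5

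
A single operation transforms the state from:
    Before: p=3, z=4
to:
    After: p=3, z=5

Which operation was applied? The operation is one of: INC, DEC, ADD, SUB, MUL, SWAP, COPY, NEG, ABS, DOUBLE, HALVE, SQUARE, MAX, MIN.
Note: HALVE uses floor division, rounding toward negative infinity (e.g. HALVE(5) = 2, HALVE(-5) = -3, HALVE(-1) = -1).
INC(z)

Analyzing the change:
Before: p=3, z=4
After: p=3, z=5
Variable z changed from 4 to 5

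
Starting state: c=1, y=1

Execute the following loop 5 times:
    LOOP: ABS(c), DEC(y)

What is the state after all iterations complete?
c=1, y=-4

Iteration trace:
Start: c=1, y=1
After iteration 1: c=1, y=0
After iteration 2: c=1, y=-1
After iteration 3: c=1, y=-2
After iteration 4: c=1, y=-3
After iteration 5: c=1, y=-4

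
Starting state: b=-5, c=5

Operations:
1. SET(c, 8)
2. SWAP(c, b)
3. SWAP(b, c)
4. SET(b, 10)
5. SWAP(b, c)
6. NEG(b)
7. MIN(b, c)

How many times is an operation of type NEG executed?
1

Counting NEG operations:
Step 6: NEG(b) ← NEG
Total: 1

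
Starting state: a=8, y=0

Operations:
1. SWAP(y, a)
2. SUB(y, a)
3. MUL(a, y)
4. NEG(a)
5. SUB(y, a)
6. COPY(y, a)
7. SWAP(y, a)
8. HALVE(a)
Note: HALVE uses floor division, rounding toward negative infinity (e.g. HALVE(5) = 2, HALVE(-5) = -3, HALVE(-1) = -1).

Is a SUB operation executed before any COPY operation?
Yes

First SUB: step 2
First COPY: step 6
Since 2 < 6, SUB comes first.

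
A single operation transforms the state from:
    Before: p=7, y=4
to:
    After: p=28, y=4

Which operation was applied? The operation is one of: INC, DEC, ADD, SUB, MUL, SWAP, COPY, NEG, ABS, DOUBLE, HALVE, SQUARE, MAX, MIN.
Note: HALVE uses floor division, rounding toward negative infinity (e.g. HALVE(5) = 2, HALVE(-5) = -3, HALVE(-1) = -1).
MUL(p, y)

Analyzing the change:
Before: p=7, y=4
After: p=28, y=4
Variable p changed from 7 to 28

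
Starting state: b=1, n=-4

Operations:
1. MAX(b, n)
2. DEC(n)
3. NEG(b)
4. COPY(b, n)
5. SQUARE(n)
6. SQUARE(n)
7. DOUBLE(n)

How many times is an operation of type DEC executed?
1

Counting DEC operations:
Step 2: DEC(n) ← DEC
Total: 1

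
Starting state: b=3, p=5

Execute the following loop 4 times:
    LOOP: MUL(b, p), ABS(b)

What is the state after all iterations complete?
b=1875, p=5

Iteration trace:
Start: b=3, p=5
After iteration 1: b=15, p=5
After iteration 2: b=75, p=5
After iteration 3: b=375, p=5
After iteration 4: b=1875, p=5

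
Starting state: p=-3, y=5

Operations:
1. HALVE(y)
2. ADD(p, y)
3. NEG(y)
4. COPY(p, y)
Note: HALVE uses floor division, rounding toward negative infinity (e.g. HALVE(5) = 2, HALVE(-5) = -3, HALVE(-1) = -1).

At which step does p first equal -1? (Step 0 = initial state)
Step 2

Tracing p:
Initial: p = -3
After step 1: p = -3
After step 2: p = -1 ← first occurrence
After step 3: p = -1
After step 4: p = -2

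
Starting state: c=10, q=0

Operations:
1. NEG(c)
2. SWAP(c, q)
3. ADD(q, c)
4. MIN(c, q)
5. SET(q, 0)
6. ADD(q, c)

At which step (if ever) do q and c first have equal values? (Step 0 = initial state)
Step 4

q and c first become equal after step 4.

Comparing values at each step:
Initial: q=0, c=10
After step 1: q=0, c=-10
After step 2: q=-10, c=0
After step 3: q=-10, c=0
After step 4: q=-10, c=-10 ← equal!
After step 5: q=0, c=-10
After step 6: q=-10, c=-10 ← equal!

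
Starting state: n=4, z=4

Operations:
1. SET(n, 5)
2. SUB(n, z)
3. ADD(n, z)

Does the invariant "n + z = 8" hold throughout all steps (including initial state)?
No, violated after step 1

The invariant is violated after step 1.

State at each step:
Initial: n=4, z=4
After step 1: n=5, z=4
After step 2: n=1, z=4
After step 3: n=5, z=4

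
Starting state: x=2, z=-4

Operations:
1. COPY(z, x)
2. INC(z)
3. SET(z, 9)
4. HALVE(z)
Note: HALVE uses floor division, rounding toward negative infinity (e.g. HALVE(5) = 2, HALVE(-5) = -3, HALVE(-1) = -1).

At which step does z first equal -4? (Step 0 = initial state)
Step 0

Tracing z:
Initial: z = -4 ← first occurrence
After step 1: z = 2
After step 2: z = 3
After step 3: z = 9
After step 4: z = 4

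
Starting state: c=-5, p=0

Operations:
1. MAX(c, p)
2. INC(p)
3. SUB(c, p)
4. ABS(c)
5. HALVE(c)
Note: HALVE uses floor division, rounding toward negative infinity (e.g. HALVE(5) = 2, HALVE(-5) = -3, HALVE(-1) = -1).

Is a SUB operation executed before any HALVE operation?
Yes

First SUB: step 3
First HALVE: step 5
Since 3 < 5, SUB comes first.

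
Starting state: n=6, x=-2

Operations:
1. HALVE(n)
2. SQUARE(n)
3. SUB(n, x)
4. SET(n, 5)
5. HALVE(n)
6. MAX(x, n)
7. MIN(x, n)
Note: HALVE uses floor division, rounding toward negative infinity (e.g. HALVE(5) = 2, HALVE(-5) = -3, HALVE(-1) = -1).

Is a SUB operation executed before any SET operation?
Yes

First SUB: step 3
First SET: step 4
Since 3 < 4, SUB comes first.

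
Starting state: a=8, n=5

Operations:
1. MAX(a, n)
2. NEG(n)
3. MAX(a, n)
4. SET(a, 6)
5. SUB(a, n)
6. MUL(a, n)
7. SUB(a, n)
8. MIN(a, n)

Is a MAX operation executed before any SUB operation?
Yes

First MAX: step 1
First SUB: step 5
Since 1 < 5, MAX comes first.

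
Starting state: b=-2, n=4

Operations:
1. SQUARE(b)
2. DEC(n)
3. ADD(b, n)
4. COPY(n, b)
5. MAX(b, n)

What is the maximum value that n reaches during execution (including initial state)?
7

Values of n at each step:
Initial: n = 4
After step 1: n = 4
After step 2: n = 3
After step 3: n = 3
After step 4: n = 7 ← maximum
After step 5: n = 7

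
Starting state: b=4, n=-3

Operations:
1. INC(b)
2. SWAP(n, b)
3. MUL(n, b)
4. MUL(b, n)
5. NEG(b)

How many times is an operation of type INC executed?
1

Counting INC operations:
Step 1: INC(b) ← INC
Total: 1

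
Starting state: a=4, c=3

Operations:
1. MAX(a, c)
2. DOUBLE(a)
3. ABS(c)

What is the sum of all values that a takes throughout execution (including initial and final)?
24

Values of a at each step:
Initial: a = 4
After step 1: a = 4
After step 2: a = 8
After step 3: a = 8
Sum = 4 + 4 + 8 + 8 = 24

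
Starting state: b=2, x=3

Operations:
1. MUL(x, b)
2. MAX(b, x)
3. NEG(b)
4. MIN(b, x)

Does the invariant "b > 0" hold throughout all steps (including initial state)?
No, violated after step 3

The invariant is violated after step 3.

State at each step:
Initial: b=2, x=3
After step 1: b=2, x=6
After step 2: b=6, x=6
After step 3: b=-6, x=6
After step 4: b=-6, x=6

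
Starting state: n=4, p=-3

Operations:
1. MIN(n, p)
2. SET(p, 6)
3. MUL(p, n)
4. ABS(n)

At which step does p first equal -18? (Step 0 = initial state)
Step 3

Tracing p:
Initial: p = -3
After step 1: p = -3
After step 2: p = 6
After step 3: p = -18 ← first occurrence
After step 4: p = -18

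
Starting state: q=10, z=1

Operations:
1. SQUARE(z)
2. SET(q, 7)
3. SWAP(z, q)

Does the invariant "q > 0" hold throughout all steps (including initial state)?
Yes

The invariant holds at every step.

State at each step:
Initial: q=10, z=1
After step 1: q=10, z=1
After step 2: q=7, z=1
After step 3: q=1, z=7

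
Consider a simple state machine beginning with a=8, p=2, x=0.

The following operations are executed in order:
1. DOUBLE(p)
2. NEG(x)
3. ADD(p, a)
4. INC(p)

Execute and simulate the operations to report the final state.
{a: 8, p: 13, x: 0}

Step-by-step execution:
Initial: a=8, p=2, x=0
After step 1 (DOUBLE(p)): a=8, p=4, x=0
After step 2 (NEG(x)): a=8, p=4, x=0
After step 3 (ADD(p, a)): a=8, p=12, x=0
After step 4 (INC(p)): a=8, p=13, x=0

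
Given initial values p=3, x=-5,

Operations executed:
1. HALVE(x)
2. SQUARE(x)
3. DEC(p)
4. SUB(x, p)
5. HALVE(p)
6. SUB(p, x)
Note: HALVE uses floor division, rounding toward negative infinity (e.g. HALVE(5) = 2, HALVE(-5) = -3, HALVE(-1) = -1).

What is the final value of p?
p = -6

Tracing execution:
Step 1: HALVE(x) → p = 3
Step 2: SQUARE(x) → p = 3
Step 3: DEC(p) → p = 2
Step 4: SUB(x, p) → p = 2
Step 5: HALVE(p) → p = 1
Step 6: SUB(p, x) → p = -6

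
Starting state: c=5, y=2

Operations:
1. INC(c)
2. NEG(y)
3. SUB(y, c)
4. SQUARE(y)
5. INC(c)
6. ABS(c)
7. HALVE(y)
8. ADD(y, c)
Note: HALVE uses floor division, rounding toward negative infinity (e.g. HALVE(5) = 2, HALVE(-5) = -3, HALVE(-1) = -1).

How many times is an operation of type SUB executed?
1

Counting SUB operations:
Step 3: SUB(y, c) ← SUB
Total: 1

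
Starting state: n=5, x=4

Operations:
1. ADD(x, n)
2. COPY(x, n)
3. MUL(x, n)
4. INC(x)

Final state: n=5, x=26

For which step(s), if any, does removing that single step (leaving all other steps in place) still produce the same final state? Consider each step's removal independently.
Step(s) 1

Testing removal of each single step:
Without step 1: final = n=5, x=26 (same)
Without step 2: final = n=5, x=46 (different)
Without step 3: final = n=5, x=6 (different)
Without step 4: final = n=5, x=25 (different)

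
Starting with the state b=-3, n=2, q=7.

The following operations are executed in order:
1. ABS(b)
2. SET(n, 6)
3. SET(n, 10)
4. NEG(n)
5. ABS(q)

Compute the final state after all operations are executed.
{b: 3, n: -10, q: 7}

Step-by-step execution:
Initial: b=-3, n=2, q=7
After step 1 (ABS(b)): b=3, n=2, q=7
After step 2 (SET(n, 6)): b=3, n=6, q=7
After step 3 (SET(n, 10)): b=3, n=10, q=7
After step 4 (NEG(n)): b=3, n=-10, q=7
After step 5 (ABS(q)): b=3, n=-10, q=7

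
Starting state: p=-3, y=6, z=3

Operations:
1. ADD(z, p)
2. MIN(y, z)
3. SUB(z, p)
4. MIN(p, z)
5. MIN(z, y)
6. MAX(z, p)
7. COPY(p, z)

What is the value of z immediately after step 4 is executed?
z = 3

Tracing z through execution:
Initial: z = 3
After step 1 (ADD(z, p)): z = 0
After step 2 (MIN(y, z)): z = 0
After step 3 (SUB(z, p)): z = 3
After step 4 (MIN(p, z)): z = 3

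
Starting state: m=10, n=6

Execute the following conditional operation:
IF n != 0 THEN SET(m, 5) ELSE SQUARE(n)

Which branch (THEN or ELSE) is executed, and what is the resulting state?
Branch: THEN, Final state: m=5, n=6

Evaluating condition: n != 0
n = 6
Condition is True, so THEN branch executes
After SET(m, 5): m=5, n=6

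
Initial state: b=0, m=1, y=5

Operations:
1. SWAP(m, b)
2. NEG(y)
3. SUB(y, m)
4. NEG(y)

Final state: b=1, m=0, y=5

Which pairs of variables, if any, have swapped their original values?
(m, b)

Comparing initial and final values:
y: 5 → 5
m: 1 → 0
b: 0 → 1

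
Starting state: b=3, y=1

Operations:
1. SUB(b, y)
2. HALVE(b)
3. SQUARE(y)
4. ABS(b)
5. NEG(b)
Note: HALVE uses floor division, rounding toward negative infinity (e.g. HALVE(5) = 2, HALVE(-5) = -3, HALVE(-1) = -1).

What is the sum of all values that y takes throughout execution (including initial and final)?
6

Values of y at each step:
Initial: y = 1
After step 1: y = 1
After step 2: y = 1
After step 3: y = 1
After step 4: y = 1
After step 5: y = 1
Sum = 1 + 1 + 1 + 1 + 1 + 1 = 6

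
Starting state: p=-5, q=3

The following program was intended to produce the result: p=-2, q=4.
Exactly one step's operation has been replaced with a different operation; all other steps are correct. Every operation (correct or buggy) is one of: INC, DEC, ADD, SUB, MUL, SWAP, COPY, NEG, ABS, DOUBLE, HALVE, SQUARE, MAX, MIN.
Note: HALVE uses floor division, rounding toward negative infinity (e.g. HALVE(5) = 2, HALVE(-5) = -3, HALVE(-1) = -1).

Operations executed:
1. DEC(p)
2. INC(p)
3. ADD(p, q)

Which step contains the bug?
Step 2

Trace with buggy code:
Initial: p=-5, q=3
After step 1: p=-6, q=3
After step 2: p=-5, q=3
After step 3: p=-2, q=3
Actual final p=-2, q=3 ≠ expected p=-2, q=4.
Step 2 is the only position where a single-operation replacement can produce the expected result.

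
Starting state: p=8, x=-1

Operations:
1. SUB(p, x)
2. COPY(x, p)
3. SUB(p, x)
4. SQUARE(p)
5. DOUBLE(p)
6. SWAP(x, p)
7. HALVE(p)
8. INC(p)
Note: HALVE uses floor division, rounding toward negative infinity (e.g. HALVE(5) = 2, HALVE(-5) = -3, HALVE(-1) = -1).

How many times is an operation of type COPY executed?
1

Counting COPY operations:
Step 2: COPY(x, p) ← COPY
Total: 1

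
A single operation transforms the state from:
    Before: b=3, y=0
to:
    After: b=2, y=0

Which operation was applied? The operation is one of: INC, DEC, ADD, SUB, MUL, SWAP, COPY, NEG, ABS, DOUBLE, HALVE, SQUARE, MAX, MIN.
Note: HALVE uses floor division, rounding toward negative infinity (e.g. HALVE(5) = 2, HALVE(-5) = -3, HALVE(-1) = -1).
DEC(b)

Analyzing the change:
Before: b=3, y=0
After: b=2, y=0
Variable b changed from 3 to 2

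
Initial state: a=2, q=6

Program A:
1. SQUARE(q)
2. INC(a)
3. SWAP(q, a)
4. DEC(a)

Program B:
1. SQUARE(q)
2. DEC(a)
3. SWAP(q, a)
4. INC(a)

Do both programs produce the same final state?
No

Program A final state: a=35, q=3
Program B final state: a=37, q=1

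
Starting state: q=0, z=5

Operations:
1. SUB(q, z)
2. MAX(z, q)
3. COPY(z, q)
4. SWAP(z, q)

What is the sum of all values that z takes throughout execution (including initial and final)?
5

Values of z at each step:
Initial: z = 5
After step 1: z = 5
After step 2: z = 5
After step 3: z = -5
After step 4: z = -5
Sum = 5 + 5 + 5 + -5 + -5 = 5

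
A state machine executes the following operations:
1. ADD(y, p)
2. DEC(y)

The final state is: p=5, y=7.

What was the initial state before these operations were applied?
p=5, y=3

Working backwards:
Final state: p=5, y=7
Before step 2 (DEC(y)): p=5, y=8
Before step 1 (ADD(y, p)): p=5, y=3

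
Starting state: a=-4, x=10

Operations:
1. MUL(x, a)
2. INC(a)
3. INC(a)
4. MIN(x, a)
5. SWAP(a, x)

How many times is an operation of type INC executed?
2

Counting INC operations:
Step 2: INC(a) ← INC
Step 3: INC(a) ← INC
Total: 2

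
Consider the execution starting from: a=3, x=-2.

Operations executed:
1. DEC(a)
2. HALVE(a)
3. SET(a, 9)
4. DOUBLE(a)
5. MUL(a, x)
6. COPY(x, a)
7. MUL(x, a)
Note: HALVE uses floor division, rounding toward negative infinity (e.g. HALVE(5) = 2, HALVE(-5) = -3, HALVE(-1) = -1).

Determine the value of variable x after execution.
x = 1296

Tracing execution:
Step 1: DEC(a) → x = -2
Step 2: HALVE(a) → x = -2
Step 3: SET(a, 9) → x = -2
Step 4: DOUBLE(a) → x = -2
Step 5: MUL(a, x) → x = -2
Step 6: COPY(x, a) → x = -36
Step 7: MUL(x, a) → x = 1296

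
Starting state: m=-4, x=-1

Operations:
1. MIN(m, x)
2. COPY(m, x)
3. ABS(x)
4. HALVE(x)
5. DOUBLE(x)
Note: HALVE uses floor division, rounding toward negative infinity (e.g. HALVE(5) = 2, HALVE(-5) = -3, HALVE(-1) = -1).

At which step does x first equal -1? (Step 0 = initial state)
Step 0

Tracing x:
Initial: x = -1 ← first occurrence
After step 1: x = -1
After step 2: x = -1
After step 3: x = 1
After step 4: x = 0
After step 5: x = 0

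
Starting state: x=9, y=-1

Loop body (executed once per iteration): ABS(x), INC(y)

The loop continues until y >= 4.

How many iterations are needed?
5

Tracing iterations:
Initial: x=9, y=-1
After iteration 1: x=9, y=0
After iteration 2: x=9, y=1
After iteration 3: x=9, y=2
After iteration 4: x=9, y=3
After iteration 5: x=9, y=4
y >= 4 now holds, so the loop exits after 5 iterations.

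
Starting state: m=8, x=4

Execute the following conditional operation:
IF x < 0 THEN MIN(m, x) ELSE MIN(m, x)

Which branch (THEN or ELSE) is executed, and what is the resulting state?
Branch: ELSE, Final state: m=4, x=4

Evaluating condition: x < 0
x = 4
Condition is False, so ELSE branch executes
After MIN(m, x): m=4, x=4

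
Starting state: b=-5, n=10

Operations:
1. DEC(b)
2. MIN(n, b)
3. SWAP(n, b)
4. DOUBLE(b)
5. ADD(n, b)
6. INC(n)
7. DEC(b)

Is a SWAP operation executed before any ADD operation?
Yes

First SWAP: step 3
First ADD: step 5
Since 3 < 5, SWAP comes first.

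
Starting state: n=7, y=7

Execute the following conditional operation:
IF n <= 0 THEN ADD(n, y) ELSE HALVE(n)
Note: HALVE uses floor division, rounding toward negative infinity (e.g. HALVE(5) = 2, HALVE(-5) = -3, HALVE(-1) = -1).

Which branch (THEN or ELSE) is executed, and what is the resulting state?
Branch: ELSE, Final state: n=3, y=7

Evaluating condition: n <= 0
n = 7
Condition is False, so ELSE branch executes
After HALVE(n): n=3, y=7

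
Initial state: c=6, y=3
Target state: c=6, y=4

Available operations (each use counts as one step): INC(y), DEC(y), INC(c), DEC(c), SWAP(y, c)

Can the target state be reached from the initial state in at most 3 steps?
Yes

Path (1 step): INC(y)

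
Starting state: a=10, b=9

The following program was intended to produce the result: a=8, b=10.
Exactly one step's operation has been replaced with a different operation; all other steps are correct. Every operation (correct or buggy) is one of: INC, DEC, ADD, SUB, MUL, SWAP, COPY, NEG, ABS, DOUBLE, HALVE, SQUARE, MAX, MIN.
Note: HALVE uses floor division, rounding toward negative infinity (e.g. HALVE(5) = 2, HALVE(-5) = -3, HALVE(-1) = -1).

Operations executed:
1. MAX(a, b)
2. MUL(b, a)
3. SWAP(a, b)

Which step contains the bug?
Step 2

Trace with buggy code:
Initial: a=10, b=9
After step 1: a=10, b=9
After step 2: a=10, b=90
After step 3: a=90, b=10
Actual final a=90, b=10 ≠ expected a=8, b=10.
Step 2 is the only position where a single-operation replacement can produce the expected result.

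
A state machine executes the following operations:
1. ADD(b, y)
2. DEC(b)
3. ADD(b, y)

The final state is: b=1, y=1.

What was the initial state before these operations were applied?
b=0, y=1

Working backwards:
Final state: b=1, y=1
Before step 3 (ADD(b, y)): b=0, y=1
Before step 2 (DEC(b)): b=1, y=1
Before step 1 (ADD(b, y)): b=0, y=1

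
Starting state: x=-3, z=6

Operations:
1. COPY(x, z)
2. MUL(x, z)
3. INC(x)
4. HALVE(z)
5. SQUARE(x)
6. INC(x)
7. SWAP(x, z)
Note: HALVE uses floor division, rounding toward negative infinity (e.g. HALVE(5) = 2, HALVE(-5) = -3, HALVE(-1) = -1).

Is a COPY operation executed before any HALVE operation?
Yes

First COPY: step 1
First HALVE: step 4
Since 1 < 4, COPY comes first.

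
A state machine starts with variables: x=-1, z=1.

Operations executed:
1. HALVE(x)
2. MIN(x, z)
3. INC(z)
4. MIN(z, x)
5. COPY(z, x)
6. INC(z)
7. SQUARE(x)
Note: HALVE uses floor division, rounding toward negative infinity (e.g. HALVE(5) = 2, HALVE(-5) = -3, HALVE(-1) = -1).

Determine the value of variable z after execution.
z = 0

Tracing execution:
Step 1: HALVE(x) → z = 1
Step 2: MIN(x, z) → z = 1
Step 3: INC(z) → z = 2
Step 4: MIN(z, x) → z = -1
Step 5: COPY(z, x) → z = -1
Step 6: INC(z) → z = 0
Step 7: SQUARE(x) → z = 0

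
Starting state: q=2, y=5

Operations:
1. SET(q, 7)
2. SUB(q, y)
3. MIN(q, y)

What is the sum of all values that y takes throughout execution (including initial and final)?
20

Values of y at each step:
Initial: y = 5
After step 1: y = 5
After step 2: y = 5
After step 3: y = 5
Sum = 5 + 5 + 5 + 5 = 20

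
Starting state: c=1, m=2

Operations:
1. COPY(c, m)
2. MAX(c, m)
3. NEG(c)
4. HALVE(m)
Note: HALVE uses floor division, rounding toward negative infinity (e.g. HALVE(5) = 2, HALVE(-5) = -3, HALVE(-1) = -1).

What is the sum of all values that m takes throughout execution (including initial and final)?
9

Values of m at each step:
Initial: m = 2
After step 1: m = 2
After step 2: m = 2
After step 3: m = 2
After step 4: m = 1
Sum = 2 + 2 + 2 + 2 + 1 = 9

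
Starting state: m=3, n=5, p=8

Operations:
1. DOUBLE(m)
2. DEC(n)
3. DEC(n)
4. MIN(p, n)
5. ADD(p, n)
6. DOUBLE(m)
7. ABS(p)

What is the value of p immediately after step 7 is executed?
p = 6

Tracing p through execution:
Initial: p = 8
After step 1 (DOUBLE(m)): p = 8
After step 2 (DEC(n)): p = 8
After step 3 (DEC(n)): p = 8
After step 4 (MIN(p, n)): p = 3
After step 5 (ADD(p, n)): p = 6
After step 6 (DOUBLE(m)): p = 6
After step 7 (ABS(p)): p = 6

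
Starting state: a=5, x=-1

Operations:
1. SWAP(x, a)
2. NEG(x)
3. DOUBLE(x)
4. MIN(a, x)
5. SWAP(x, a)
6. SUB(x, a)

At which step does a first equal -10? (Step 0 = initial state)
Step 4

Tracing a:
Initial: a = 5
After step 1: a = -1
After step 2: a = -1
After step 3: a = -1
After step 4: a = -10 ← first occurrence
After step 5: a = -10
After step 6: a = -10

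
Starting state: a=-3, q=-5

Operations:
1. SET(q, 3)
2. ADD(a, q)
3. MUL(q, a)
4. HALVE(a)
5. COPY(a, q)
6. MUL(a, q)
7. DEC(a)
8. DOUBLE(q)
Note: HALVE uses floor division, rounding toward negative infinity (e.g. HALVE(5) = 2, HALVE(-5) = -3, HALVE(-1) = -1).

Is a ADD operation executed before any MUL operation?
Yes

First ADD: step 2
First MUL: step 3
Since 2 < 3, ADD comes first.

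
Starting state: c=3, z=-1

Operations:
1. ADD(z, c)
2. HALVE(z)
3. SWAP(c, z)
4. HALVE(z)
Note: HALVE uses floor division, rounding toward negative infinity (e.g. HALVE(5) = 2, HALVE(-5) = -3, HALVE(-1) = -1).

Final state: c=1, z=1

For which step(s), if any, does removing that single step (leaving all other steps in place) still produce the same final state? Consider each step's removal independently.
None - removing any single step changes the final result

Testing removal of each single step:
Without step 1: final = c=-1, z=1 (different)
Without step 2: final = c=2, z=1 (different)
Without step 3: final = c=3, z=0 (different)
Without step 4: final = c=1, z=3 (different)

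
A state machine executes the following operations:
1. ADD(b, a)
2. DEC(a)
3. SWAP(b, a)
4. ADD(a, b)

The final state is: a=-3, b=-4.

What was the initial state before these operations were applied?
a=-3, b=4

Working backwards:
Final state: a=-3, b=-4
Before step 4 (ADD(a, b)): a=1, b=-4
Before step 3 (SWAP(b, a)): a=-4, b=1
Before step 2 (DEC(a)): a=-3, b=1
Before step 1 (ADD(b, a)): a=-3, b=4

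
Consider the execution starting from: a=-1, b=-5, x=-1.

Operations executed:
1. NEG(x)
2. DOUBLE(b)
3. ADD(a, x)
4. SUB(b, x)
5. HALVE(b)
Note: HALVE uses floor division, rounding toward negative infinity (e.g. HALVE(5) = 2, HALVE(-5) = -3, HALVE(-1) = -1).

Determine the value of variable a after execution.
a = 0

Tracing execution:
Step 1: NEG(x) → a = -1
Step 2: DOUBLE(b) → a = -1
Step 3: ADD(a, x) → a = 0
Step 4: SUB(b, x) → a = 0
Step 5: HALVE(b) → a = 0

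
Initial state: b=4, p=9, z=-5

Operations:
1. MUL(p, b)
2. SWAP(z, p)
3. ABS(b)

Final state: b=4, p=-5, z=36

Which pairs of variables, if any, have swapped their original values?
None

Comparing initial and final values:
p: 9 → -5
z: -5 → 36
b: 4 → 4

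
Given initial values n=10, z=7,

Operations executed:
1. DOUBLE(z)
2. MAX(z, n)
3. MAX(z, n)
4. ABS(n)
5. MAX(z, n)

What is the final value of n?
n = 10

Tracing execution:
Step 1: DOUBLE(z) → n = 10
Step 2: MAX(z, n) → n = 10
Step 3: MAX(z, n) → n = 10
Step 4: ABS(n) → n = 10
Step 5: MAX(z, n) → n = 10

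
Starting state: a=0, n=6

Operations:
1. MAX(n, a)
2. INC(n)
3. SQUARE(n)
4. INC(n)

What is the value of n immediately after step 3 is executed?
n = 49

Tracing n through execution:
Initial: n = 6
After step 1 (MAX(n, a)): n = 6
After step 2 (INC(n)): n = 7
After step 3 (SQUARE(n)): n = 49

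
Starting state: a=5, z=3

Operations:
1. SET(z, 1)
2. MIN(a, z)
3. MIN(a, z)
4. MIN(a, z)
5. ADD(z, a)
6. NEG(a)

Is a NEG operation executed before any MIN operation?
No

First NEG: step 6
First MIN: step 2
Since 6 > 2, MIN comes first.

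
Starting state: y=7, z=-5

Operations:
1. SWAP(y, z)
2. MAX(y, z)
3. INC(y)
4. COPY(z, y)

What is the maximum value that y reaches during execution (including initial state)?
8

Values of y at each step:
Initial: y = 7
After step 1: y = -5
After step 2: y = 7
After step 3: y = 8 ← maximum
After step 4: y = 8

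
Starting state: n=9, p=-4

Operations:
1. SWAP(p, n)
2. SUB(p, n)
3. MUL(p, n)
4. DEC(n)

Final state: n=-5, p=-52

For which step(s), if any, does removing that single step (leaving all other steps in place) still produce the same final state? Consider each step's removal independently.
None - removing any single step changes the final result

Testing removal of each single step:
Without step 1: final = n=8, p=-117 (different)
Without step 2: final = n=-5, p=-36 (different)
Without step 3: final = n=-5, p=13 (different)
Without step 4: final = n=-4, p=-52 (different)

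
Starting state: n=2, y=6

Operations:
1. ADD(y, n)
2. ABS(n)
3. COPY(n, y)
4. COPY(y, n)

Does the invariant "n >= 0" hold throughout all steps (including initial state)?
Yes

The invariant holds at every step.

State at each step:
Initial: n=2, y=6
After step 1: n=2, y=8
After step 2: n=2, y=8
After step 3: n=8, y=8
After step 4: n=8, y=8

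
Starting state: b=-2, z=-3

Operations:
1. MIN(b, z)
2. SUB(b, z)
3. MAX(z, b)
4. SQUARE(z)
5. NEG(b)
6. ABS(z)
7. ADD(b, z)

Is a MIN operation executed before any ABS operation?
Yes

First MIN: step 1
First ABS: step 6
Since 1 < 6, MIN comes first.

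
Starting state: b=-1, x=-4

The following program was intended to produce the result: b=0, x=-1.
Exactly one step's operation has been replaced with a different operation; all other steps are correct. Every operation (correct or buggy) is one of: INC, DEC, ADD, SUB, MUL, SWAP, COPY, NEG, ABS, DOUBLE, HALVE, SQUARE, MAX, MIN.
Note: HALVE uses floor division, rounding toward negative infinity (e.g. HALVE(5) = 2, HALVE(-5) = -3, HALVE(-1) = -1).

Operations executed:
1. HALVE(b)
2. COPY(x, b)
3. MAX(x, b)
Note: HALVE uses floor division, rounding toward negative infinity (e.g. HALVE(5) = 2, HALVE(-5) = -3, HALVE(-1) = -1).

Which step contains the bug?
Step 3

Trace with buggy code:
Initial: b=-1, x=-4
After step 1: b=-1, x=-4
After step 2: b=-1, x=-1
After step 3: b=-1, x=-1
Actual final b=-1, x=-1 ≠ expected b=0, x=-1.
Step 3 is the only position where a single-operation replacement can produce the expected result.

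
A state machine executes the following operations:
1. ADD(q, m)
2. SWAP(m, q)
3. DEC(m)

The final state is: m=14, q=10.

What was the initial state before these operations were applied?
m=10, q=5

Working backwards:
Final state: m=14, q=10
Before step 3 (DEC(m)): m=15, q=10
Before step 2 (SWAP(m, q)): m=10, q=15
Before step 1 (ADD(q, m)): m=10, q=5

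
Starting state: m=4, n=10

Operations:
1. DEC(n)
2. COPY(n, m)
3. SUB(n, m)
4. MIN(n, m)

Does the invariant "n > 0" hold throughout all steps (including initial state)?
No, violated after step 3

The invariant is violated after step 3.

State at each step:
Initial: m=4, n=10
After step 1: m=4, n=9
After step 2: m=4, n=4
After step 3: m=4, n=0
After step 4: m=4, n=0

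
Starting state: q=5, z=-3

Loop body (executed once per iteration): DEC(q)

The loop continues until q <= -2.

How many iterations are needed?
7

Tracing iterations:
Initial: q=5, z=-3
After iteration 1: q=4, z=-3
After iteration 2: q=3, z=-3
After iteration 3: q=2, z=-3
After iteration 4: q=1, z=-3
After iteration 5: q=0, z=-3
After iteration 6: q=-1, z=-3
After iteration 7: q=-2, z=-3
q <= -2 now holds, so the loop exits after 7 iterations.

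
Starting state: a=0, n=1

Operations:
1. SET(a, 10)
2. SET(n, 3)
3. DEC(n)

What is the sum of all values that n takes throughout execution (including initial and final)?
7

Values of n at each step:
Initial: n = 1
After step 1: n = 1
After step 2: n = 3
After step 3: n = 2
Sum = 1 + 1 + 3 + 2 = 7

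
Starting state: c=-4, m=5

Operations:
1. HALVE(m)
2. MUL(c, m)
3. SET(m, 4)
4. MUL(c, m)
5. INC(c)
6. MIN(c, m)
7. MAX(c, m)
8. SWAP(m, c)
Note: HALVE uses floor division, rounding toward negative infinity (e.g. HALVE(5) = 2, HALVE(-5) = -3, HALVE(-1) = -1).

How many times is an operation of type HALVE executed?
1

Counting HALVE operations:
Step 1: HALVE(m) ← HALVE
Total: 1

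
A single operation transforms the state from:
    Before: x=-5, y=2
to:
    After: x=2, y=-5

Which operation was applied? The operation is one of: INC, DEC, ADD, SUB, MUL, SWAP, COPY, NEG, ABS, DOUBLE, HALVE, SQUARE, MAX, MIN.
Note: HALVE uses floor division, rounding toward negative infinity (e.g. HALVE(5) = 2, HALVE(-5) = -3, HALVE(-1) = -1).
SWAP(y, x)

Analyzing the change:
Before: x=-5, y=2
After: x=2, y=-5
Variable y changed from 2 to -5
Variable x changed from -5 to 2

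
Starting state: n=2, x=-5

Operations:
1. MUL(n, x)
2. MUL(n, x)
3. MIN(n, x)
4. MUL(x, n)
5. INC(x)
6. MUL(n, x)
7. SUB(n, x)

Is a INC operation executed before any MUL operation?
No

First INC: step 5
First MUL: step 1
Since 5 > 1, MUL comes first.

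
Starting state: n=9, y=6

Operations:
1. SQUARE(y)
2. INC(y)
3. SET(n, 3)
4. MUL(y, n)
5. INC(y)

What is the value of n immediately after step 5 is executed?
n = 3

Tracing n through execution:
Initial: n = 9
After step 1 (SQUARE(y)): n = 9
After step 2 (INC(y)): n = 9
After step 3 (SET(n, 3)): n = 3
After step 4 (MUL(y, n)): n = 3
After step 5 (INC(y)): n = 3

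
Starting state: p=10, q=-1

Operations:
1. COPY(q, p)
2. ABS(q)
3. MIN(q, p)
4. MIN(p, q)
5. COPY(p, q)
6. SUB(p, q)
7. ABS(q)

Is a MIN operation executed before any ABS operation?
No

First MIN: step 3
First ABS: step 2
Since 3 > 2, ABS comes first.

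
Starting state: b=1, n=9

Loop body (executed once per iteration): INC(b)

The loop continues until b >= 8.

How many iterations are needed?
7

Tracing iterations:
Initial: b=1, n=9
After iteration 1: b=2, n=9
After iteration 2: b=3, n=9
After iteration 3: b=4, n=9
After iteration 4: b=5, n=9
After iteration 5: b=6, n=9
After iteration 6: b=7, n=9
After iteration 7: b=8, n=9
b >= 8 now holds, so the loop exits after 7 iterations.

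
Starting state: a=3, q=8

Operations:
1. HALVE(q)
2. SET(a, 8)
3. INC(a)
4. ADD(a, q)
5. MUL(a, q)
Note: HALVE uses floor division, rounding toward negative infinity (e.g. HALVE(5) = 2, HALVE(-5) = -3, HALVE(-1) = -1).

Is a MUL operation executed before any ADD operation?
No

First MUL: step 5
First ADD: step 4
Since 5 > 4, ADD comes first.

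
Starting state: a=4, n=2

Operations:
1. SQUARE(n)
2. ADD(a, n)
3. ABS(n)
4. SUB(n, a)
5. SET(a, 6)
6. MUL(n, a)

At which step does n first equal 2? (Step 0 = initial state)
Step 0

Tracing n:
Initial: n = 2 ← first occurrence
After step 1: n = 4
After step 2: n = 4
After step 3: n = 4
After step 4: n = -4
After step 5: n = -4
After step 6: n = -24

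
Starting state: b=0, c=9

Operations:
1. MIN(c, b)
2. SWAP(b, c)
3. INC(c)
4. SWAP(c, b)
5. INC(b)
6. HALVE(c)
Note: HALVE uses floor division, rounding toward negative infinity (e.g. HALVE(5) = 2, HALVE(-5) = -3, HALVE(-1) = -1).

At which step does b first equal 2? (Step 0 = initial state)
Step 5

Tracing b:
Initial: b = 0
After step 1: b = 0
After step 2: b = 0
After step 3: b = 0
After step 4: b = 1
After step 5: b = 2 ← first occurrence
After step 6: b = 2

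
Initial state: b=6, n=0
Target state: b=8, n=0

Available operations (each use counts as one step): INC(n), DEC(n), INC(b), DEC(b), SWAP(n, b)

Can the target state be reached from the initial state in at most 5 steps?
Yes

Path (2 steps): INC(b) → INC(b)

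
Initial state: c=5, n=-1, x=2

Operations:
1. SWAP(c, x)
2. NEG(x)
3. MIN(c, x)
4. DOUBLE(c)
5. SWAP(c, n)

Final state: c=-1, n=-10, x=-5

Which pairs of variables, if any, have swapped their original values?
None

Comparing initial and final values:
n: -1 → -10
c: 5 → -1
x: 2 → -5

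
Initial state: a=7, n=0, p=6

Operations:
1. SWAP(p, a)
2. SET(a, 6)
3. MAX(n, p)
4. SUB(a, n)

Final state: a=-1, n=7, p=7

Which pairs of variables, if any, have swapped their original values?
None

Comparing initial and final values:
a: 7 → -1
p: 6 → 7
n: 0 → 7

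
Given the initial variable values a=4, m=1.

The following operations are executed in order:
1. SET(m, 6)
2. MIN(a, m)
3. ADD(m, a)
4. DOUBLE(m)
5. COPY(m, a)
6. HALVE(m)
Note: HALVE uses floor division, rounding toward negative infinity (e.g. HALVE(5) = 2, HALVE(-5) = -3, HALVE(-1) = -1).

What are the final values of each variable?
{a: 4, m: 2}

Step-by-step execution:
Initial: a=4, m=1
After step 1 (SET(m, 6)): a=4, m=6
After step 2 (MIN(a, m)): a=4, m=6
After step 3 (ADD(m, a)): a=4, m=10
After step 4 (DOUBLE(m)): a=4, m=20
After step 5 (COPY(m, a)): a=4, m=4
After step 6 (HALVE(m)): a=4, m=2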